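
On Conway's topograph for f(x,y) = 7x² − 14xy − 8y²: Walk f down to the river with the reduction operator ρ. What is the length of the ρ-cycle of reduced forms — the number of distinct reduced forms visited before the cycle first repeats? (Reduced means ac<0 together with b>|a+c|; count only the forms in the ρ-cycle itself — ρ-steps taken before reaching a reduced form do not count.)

D = 420, ⌊√D⌋ = 20
descent: ρ → (-8,14,7)  [lands on river]
river: ρ → (7,14,-8)
river: ρ → (-8,18,3)
river: ρ → (3,18,-8)
ρ-cycle length = 4 (tail of 1 descent step not counted)

4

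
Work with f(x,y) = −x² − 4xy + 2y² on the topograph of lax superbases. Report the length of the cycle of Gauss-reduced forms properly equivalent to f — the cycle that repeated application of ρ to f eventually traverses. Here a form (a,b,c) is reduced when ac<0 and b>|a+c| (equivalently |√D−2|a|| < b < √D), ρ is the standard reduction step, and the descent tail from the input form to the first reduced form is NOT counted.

D = 24, ⌊√D⌋ = 4
descent: ρ → (2,4,-1)  [lands on river]
river: ρ → (-1,4,2)
ρ-cycle length = 2 (tail of 1 descent step not counted)

2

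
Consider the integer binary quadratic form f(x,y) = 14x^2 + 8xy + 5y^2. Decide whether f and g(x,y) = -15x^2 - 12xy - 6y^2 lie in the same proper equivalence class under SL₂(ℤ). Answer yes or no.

D₁ = -216, D₂ = -216
f: flip: (14,8,5)→(5,-8,14)
f: translate: b→2 (≡-8 mod 10), so (5,-8,14)→(5,2,11)
f: reduced (well bottom): (5,2,11) with a≤c, −a<b≤a
g is negative-definite; reduce −g:
−g: flip: (15,12,6)→(6,-12,15)
−g: translate: b→0 (≡-12 mod 12), so (6,-12,15)→(6,0,9)
−g: reduced (well bottom): (6,0,9) with a≤c, −a<b≤a
flip sign back: reduced form of g is (-6,0,-9)
reduced forms (5, 2, 11) vs (-6, 0, -9) ⇒ inequivalent

no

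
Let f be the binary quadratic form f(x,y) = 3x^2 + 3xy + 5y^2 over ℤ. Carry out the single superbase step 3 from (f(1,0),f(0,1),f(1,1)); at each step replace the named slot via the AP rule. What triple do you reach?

start (3,5,11) = (f(1,0),f(0,1),f(1,1))
replace slot 3: 2·(3+5) − 11 = 5 → (3,5,5)

3,5,5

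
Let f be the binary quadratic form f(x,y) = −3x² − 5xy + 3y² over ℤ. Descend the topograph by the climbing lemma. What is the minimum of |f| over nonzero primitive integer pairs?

descent: ρ → (3,5,-3)  [lands on river]
river: ρ → (-3,7,1)
river: ρ → (1,7,-3)
river: ρ → (-3,5,3)
river: ρ → (3,7,-1)
river: ρ → (-1,7,3)
closes: descent 1, river 6
min |a| on river = 1

1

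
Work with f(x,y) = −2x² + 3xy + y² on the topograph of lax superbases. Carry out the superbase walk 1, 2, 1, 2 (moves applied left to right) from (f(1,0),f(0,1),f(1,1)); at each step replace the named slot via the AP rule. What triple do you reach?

start (-2,1,2) = (f(1,0),f(0,1),f(1,1))
replace slot 1: 2·(1+2) − (-2) = 8 → (8,1,2)
replace slot 2: 2·(8+2) − 1 = 19 → (8,19,2)
replace slot 1: 2·(19+2) − 8 = 34 → (34,19,2)
replace slot 2: 2·(34+2) − 19 = 53 → (34,53,2)

34,53,2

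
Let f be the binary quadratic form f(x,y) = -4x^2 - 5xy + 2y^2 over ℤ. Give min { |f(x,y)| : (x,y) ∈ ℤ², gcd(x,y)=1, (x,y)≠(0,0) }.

descent: ρ → (2,5,-4)  [lands on river]
river: ρ → (-4,3,3)
river: ρ → (3,3,-4)
river: ρ → (-4,5,2)
river: ρ → (2,7,-1)
river: ρ → (-1,7,2)
closes: descent 1, river 6
min |a| on river = 1

1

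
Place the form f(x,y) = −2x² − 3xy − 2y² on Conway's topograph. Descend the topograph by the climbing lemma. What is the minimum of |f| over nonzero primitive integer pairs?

translate: b→-1 (≡3 mod 4), so (2,3,2)→(2,-1,1)
flip: (2,-1,1)→(1,1,2)
reduced (well bottom): (1,1,2) with a≤c, −a<b≤a
well minimum |f| = |-1| = 1 (negative-definite)

1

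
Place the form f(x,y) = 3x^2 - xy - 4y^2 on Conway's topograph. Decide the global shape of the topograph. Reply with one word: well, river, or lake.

D = b²−4ac = (-1)² − 4·3·(-4) = 49
D = 7² is a perfect square ⇒ form factors over ℤ ⇒ lakes

lake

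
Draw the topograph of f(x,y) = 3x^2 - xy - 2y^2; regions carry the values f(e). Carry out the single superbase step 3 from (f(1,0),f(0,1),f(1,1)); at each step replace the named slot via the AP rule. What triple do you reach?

start (3,-2,0) = (f(1,0),f(0,1),f(1,1))
replace slot 3: 2·(3+(-2)) − 0 = 2 → (3,-2,2)

3,-2,2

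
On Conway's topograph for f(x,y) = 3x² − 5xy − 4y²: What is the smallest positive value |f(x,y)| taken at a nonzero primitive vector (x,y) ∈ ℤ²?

descent: ρ → (-4,5,3)  [lands on river]
river: ρ → (3,7,-2)
river: ρ → (-2,5,6)
river: ρ → (6,7,-1)
river: ρ → (-1,7,6)
river: ρ → (6,5,-2)
river: ρ → (-2,7,3)
river: ρ → (3,5,-4)
river: ρ → (-4,3,4)
river: ρ → (4,5,-3)
river: ρ → (-3,7,2)
river: ρ → (2,5,-6)
river: ρ → (-6,7,1)
river: ρ → (1,7,-6)
river: ρ → (-6,5,2)
river: ρ → (2,7,-3)
river: ρ → (-3,5,4)
river: ρ → (4,3,-4)
closes: descent 1, river 18
min |a| on river = 1

1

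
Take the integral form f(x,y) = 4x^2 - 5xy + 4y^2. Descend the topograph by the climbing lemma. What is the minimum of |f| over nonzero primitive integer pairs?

translate: b→3 (≡-5 mod 8), so (4,-5,4)→(4,3,3)
flip: (4,3,3)→(3,-3,4)
translate: b→3 (≡-3 mod 6), so (3,-3,4)→(3,3,4)
reduced (well bottom): (3,3,4) with a≤c, −a<b≤a
well minimum = a = 3

3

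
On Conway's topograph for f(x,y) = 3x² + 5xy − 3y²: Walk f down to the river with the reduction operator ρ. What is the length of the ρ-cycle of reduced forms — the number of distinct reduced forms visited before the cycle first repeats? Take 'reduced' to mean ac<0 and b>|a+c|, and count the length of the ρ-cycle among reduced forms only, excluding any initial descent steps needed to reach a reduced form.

D = 61, ⌊√D⌋ = 7
river: ρ → (-3,7,1)
river: ρ → (1,7,-3)
river: ρ → (-3,5,3)
river: ρ → (3,7,-1)
river: ρ → (-1,7,3)
river: ρ → (3,5,-3)
ρ-cycle length = 6 (tail of 0 descent steps not counted)

6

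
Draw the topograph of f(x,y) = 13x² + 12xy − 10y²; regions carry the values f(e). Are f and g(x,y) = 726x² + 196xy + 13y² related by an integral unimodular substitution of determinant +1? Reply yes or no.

D₁ = 664, D₂ = 664
river cycle of f (length 22): (-10, 8, 15), (15, 22, -3), (-3, 20, 22), (22, 24, -1), (-1, 24, 22), (22, 20, -3), (-3, 22, 15), (15, 8, -10), (-10, 12, 13), (13, 14, -9), … (12 more)
river cycle of g (length 22): (13, 12, -10), (-10, 8, 15), (15, 22, -3), (-3, 20, 22), (22, 24, -1), (-1, 24, 22), (22, 20, -3), (-3, 22, 15), (15, 8, -10), (-10, 12, 13), … (12 more)
cycles coincide ⇒ equivalent

yes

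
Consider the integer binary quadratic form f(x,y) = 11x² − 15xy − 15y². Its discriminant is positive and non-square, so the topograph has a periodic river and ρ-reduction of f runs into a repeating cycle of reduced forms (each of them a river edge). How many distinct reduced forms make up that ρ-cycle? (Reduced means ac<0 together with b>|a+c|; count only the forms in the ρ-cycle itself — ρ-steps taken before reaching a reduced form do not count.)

D = 885, ⌊√D⌋ = 29
descent: ρ → (-15,15,11)  [lands on river]
river: ρ → (11,29,-1)
river: ρ → (-1,29,11)
river: ρ → (11,15,-15)
ρ-cycle length = 4 (tail of 1 descent step not counted)

4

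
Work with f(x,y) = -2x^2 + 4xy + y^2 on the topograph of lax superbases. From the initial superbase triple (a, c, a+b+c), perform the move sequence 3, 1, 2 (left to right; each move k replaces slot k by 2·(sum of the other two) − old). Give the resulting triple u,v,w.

start (-2,1,3) = (f(1,0),f(0,1),f(1,1))
replace slot 3: 2·((-2)+1) − 3 = -5 → (-2,1,-5)
replace slot 1: 2·(1+(-5)) − (-2) = -6 → (-6,1,-5)
replace slot 2: 2·((-6)+(-5)) − 1 = -23 → (-6,-23,-5)

-6,-23,-5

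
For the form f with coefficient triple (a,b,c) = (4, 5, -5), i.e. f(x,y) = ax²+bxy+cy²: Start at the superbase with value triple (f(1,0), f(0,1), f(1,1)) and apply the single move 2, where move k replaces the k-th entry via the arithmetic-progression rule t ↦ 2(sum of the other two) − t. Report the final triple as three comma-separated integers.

start (4,-5,4) = (f(1,0),f(0,1),f(1,1))
replace slot 2: 2·(4+4) − (-5) = 21 → (4,21,4)

4,21,4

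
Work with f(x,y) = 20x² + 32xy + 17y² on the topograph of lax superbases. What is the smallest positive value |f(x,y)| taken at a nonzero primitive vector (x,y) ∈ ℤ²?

translate: b→-8 (≡32 mod 40), so (20,32,17)→(20,-8,5)
flip: (20,-8,5)→(5,8,20)
translate: b→-2 (≡8 mod 10), so (5,8,20)→(5,-2,17)
reduced (well bottom): (5,-2,17) with a≤c, −a<b≤a
well minimum = a = 5

5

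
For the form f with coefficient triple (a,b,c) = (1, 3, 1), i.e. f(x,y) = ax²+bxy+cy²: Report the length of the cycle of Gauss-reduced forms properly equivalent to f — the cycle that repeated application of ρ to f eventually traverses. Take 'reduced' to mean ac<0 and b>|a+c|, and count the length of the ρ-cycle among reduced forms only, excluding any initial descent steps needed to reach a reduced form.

D = 5, ⌊√D⌋ = 2
descent: ρ → (1,1,-1)  [lands on river]
river: ρ → (-1,1,1)
ρ-cycle length = 2 (tail of 1 descent step not counted)

2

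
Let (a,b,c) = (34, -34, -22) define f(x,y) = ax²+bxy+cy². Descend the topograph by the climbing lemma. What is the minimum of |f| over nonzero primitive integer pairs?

descent: ρ → (-22,34,34)  [lands on river]
river: ρ → (34,34,-22)
river: ρ → (-22,54,14)
river: ρ → (14,58,-14)
river: ρ → (-14,54,22)
river: ρ → (22,34,-34)
river: ρ → (-34,34,22)
river: ρ → (22,54,-14)
river: ρ → (-14,58,14)
river: ρ → (14,54,-22)
closes: descent 1, river 10
min |a| on river = 14

14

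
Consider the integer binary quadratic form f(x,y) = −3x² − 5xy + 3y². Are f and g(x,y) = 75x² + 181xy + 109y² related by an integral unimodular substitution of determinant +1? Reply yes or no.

D₁ = 61, D₂ = 61
river cycle of f (length 6): (3, 5, -3), (-3, 7, 1), (1, 7, -3), (-3, 5, 3), (3, 7, -1), (-1, 7, 3)
river cycle of g (length 6): (3, 5, -3), (-3, 7, 1), (1, 7, -3), (-3, 5, 3), (3, 7, -1), (-1, 7, 3)
cycles coincide ⇒ equivalent

yes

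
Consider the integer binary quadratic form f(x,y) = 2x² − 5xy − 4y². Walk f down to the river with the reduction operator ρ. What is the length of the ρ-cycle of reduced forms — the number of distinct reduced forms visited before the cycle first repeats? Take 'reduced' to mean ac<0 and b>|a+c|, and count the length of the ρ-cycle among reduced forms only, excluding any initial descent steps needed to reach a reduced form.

D = 57, ⌊√D⌋ = 7
descent: ρ → (-4,5,2)  [lands on river]
river: ρ → (2,7,-1)
river: ρ → (-1,7,2)
river: ρ → (2,5,-4)
river: ρ → (-4,3,3)
river: ρ → (3,3,-4)
ρ-cycle length = 6 (tail of 1 descent step not counted)

6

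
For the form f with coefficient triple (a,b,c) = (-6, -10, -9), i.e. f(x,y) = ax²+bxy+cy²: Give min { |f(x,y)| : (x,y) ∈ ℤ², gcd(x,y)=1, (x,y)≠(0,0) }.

translate: b→-2 (≡10 mod 12), so (6,10,9)→(6,-2,5)
flip: (6,-2,5)→(5,2,6)
reduced (well bottom): (5,2,6) with a≤c, −a<b≤a
well minimum |f| = |-5| = 5 (negative-definite)

5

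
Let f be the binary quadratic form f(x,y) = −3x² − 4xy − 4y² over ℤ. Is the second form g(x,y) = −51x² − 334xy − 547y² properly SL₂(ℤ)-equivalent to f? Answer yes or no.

D₁ = -32, D₂ = -32
f is negative-definite; reduce −f:
−f: translate: b→-2 (≡4 mod 6), so (3,4,4)→(3,-2,3)
−f: flip: (3,-2,3)→(3,2,3)
−f: reduced (well bottom): (3,2,3) with a≤c, −a<b≤a
flip sign back: reduced form of f is (-3,-2,-3)
g is negative-definite; reduce −g:
−g: translate: b→28 (≡334 mod 102), so (51,334,547)→(51,28,4)
−g: flip: (51,28,4)→(4,-28,51)
−g: translate: b→4 (≡-28 mod 8), so (4,-28,51)→(4,4,3)
−g: flip: (4,4,3)→(3,-4,4)
−g: translate: b→2 (≡-4 mod 6), so (3,-4,4)→(3,2,3)
−g: reduced (well bottom): (3,2,3) with a≤c, −a<b≤a
flip sign back: reduced form of g is (-3,-2,-3)
reduced forms (-3, -2, -3) vs (-3, -2, -3) ⇒ equivalent

yes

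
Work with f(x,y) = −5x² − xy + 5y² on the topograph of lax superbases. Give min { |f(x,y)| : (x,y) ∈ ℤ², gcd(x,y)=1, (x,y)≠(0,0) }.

descent: ρ → (5,1,-5)  [lands on river]
river: ρ → (-5,9,1)
river: ρ → (1,9,-5)
river: ρ → (-5,1,5)
river: ρ → (5,9,-1)
river: ρ → (-1,9,5)
closes: descent 1, river 6
min |a| on river = 1

1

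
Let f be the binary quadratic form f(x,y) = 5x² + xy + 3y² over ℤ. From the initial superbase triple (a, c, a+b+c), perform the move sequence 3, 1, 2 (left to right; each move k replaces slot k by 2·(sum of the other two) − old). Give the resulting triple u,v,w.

start (5,3,9) = (f(1,0),f(0,1),f(1,1))
replace slot 3: 2·(5+3) − 9 = 7 → (5,3,7)
replace slot 1: 2·(3+7) − 5 = 15 → (15,3,7)
replace slot 2: 2·(15+7) − 3 = 41 → (15,41,7)

15,41,7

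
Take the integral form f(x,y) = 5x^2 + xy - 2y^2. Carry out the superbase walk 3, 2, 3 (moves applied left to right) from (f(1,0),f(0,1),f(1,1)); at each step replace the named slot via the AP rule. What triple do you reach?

start (5,-2,4) = (f(1,0),f(0,1),f(1,1))
replace slot 3: 2·(5+(-2)) − 4 = 2 → (5,-2,2)
replace slot 2: 2·(5+2) − (-2) = 16 → (5,16,2)
replace slot 3: 2·(5+16) − 2 = 40 → (5,16,40)

5,16,40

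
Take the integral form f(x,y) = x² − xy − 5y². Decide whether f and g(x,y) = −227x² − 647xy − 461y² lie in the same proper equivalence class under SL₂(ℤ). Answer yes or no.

D₁ = 21, D₂ = 21
river cycle of f (length 2): (1, 3, -3), (-3, 3, 1)
river cycle of g (length 2): (1, 3, -3), (-3, 3, 1)
cycles coincide ⇒ equivalent

yes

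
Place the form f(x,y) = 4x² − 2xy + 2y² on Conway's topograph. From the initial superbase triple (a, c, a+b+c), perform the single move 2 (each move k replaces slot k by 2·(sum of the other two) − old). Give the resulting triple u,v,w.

start (4,2,4) = (f(1,0),f(0,1),f(1,1))
replace slot 2: 2·(4+4) − 2 = 14 → (4,14,4)

4,14,4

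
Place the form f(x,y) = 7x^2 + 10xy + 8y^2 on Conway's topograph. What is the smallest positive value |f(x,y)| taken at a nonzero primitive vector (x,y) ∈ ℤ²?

translate: b→-4 (≡10 mod 14), so (7,10,8)→(7,-4,5)
flip: (7,-4,5)→(5,4,7)
reduced (well bottom): (5,4,7) with a≤c, −a<b≤a
well minimum = a = 5

5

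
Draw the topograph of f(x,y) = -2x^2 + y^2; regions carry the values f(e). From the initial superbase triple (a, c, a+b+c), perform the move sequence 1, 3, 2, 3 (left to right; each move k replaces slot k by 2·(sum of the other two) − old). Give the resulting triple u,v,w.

start (-2,1,-1) = (f(1,0),f(0,1),f(1,1))
replace slot 1: 2·(1+(-1)) − (-2) = 2 → (2,1,-1)
replace slot 3: 2·(2+1) − (-1) = 7 → (2,1,7)
replace slot 2: 2·(2+7) − 1 = 17 → (2,17,7)
replace slot 3: 2·(2+17) − 7 = 31 → (2,17,31)

2,17,31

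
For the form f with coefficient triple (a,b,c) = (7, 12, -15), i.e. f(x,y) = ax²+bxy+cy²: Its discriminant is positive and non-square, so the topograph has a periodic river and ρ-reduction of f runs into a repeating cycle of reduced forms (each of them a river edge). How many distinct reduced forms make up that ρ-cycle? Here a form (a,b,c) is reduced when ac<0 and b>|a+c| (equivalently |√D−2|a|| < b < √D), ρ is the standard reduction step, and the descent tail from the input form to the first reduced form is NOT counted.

D = 564, ⌊√D⌋ = 23
river: ρ → (-15,18,4)
river: ρ → (4,22,-5)
river: ρ → (-5,18,12)
river: ρ → (12,6,-11)
river: ρ → (-11,16,7)
river: ρ → (7,12,-15)
ρ-cycle length = 6 (tail of 0 descent steps not counted)

6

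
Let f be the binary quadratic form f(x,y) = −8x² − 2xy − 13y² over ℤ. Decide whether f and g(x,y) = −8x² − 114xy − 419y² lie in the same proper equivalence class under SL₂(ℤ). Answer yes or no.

D₁ = -412, D₂ = -412
f is negative-definite; reduce −f:
−f: reduced (well bottom): (8,2,13) with a≤c, −a<b≤a
flip sign back: reduced form of f is (-8,-2,-13)
g is negative-definite; reduce −g:
−g: translate: b→2 (≡114 mod 16), so (8,114,419)→(8,2,13)
−g: reduced (well bottom): (8,2,13) with a≤c, −a<b≤a
flip sign back: reduced form of g is (-8,-2,-13)
reduced forms (-8, -2, -13) vs (-8, -2, -13) ⇒ equivalent

yes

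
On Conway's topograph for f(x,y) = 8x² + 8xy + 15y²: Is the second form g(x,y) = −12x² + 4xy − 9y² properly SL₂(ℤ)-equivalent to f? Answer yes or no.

D₁ = -416, D₂ = -416
f: reduced (well bottom): (8,8,15) with a≤c, −a<b≤a
g is negative-definite; reduce −g:
−g: flip: (12,-4,9)→(9,4,12)
−g: reduced (well bottom): (9,4,12) with a≤c, −a<b≤a
flip sign back: reduced form of g is (-9,-4,-12)
reduced forms (8, 8, 15) vs (-9, -4, -12) ⇒ inequivalent

no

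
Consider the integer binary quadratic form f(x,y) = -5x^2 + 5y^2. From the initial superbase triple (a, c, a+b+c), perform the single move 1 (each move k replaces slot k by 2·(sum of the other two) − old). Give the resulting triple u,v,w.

start (-5,5,0) = (f(1,0),f(0,1),f(1,1))
replace slot 1: 2·(5+0) − (-5) = 15 → (15,5,0)

15,5,0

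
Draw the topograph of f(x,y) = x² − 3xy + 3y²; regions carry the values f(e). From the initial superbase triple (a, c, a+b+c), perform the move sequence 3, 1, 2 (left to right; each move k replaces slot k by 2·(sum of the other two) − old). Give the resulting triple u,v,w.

start (1,3,1) = (f(1,0),f(0,1),f(1,1))
replace slot 3: 2·(1+3) − 1 = 7 → (1,3,7)
replace slot 1: 2·(3+7) − 1 = 19 → (19,3,7)
replace slot 2: 2·(19+7) − 3 = 49 → (19,49,7)

19,49,7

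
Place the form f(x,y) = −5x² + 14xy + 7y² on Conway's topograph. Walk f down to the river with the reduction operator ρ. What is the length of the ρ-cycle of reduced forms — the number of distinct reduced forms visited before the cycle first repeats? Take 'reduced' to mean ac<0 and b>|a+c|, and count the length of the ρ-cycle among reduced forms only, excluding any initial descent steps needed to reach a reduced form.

D = 336, ⌊√D⌋ = 18
river: ρ → (7,14,-5)
river: ρ → (-5,16,4)
river: ρ → (4,16,-5)
river: ρ → (-5,14,7)
ρ-cycle length = 4 (tail of 0 descent steps not counted)

4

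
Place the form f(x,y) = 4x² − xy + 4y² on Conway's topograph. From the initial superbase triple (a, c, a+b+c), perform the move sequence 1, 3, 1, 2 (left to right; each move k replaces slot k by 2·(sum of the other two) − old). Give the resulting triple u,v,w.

start (4,4,7) = (f(1,0),f(0,1),f(1,1))
replace slot 1: 2·(4+7) − 4 = 18 → (18,4,7)
replace slot 3: 2·(18+4) − 7 = 37 → (18,4,37)
replace slot 1: 2·(4+37) − 18 = 64 → (64,4,37)
replace slot 2: 2·(64+37) − 4 = 198 → (64,198,37)

64,198,37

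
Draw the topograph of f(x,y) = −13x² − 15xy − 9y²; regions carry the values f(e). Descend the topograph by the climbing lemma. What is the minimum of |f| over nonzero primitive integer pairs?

translate: b→-11 (≡15 mod 26), so (13,15,9)→(13,-11,7)
flip: (13,-11,7)→(7,11,13)
translate: b→-3 (≡11 mod 14), so (7,11,13)→(7,-3,9)
reduced (well bottom): (7,-3,9) with a≤c, −a<b≤a
well minimum |f| = |-7| = 7 (negative-definite)

7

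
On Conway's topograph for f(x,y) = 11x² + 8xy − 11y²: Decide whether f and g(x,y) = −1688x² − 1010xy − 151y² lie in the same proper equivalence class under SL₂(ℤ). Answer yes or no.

D₁ = 548, D₂ = 548
river cycle of f (length 18): (-11, 14, 8), (8, 18, -7), (-7, 10, 16), (16, 22, -1), (-1, 22, 16), (16, 10, -7), (-7, 18, 8), (8, 14, -11), (-11, 8, 11), (11, 14, -8), … (8 more)
river cycle of g (length 18): (8, 18, -7), (-7, 10, 16), (16, 22, -1), (-1, 22, 16), (16, 10, -7), (-7, 18, 8), (8, 14, -11), (-11, 8, 11), (11, 14, -8), (-8, 18, 7), … (8 more)
cycles coincide ⇒ equivalent

yes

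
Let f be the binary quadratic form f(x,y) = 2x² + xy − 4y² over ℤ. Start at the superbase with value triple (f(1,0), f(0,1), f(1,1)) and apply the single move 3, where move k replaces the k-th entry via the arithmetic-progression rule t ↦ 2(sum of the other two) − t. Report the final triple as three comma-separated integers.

start (2,-4,-1) = (f(1,0),f(0,1),f(1,1))
replace slot 3: 2·(2+(-4)) − (-1) = -3 → (2,-4,-3)

2,-4,-3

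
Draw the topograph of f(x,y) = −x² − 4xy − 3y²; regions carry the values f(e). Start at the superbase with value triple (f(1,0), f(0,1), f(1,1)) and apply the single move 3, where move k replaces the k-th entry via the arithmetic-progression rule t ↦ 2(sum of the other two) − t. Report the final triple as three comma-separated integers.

start (-1,-3,-8) = (f(1,0),f(0,1),f(1,1))
replace slot 3: 2·((-1)+(-3)) − (-8) = 0 → (-1,-3,0)

-1,-3,0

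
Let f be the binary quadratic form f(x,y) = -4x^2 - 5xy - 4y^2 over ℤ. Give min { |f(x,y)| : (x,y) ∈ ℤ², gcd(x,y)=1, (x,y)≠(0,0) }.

translate: b→-3 (≡5 mod 8), so (4,5,4)→(4,-3,3)
flip: (4,-3,3)→(3,3,4)
reduced (well bottom): (3,3,4) with a≤c, −a<b≤a
well minimum |f| = |-3| = 3 (negative-definite)

3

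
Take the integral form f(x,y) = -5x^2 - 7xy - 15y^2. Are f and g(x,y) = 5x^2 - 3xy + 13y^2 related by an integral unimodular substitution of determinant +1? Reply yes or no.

D₁ = -251, D₂ = -251
f is negative-definite; reduce −f:
−f: translate: b→-3 (≡7 mod 10), so (5,7,15)→(5,-3,13)
−f: reduced (well bottom): (5,-3,13) with a≤c, −a<b≤a
flip sign back: reduced form of f is (-5,3,-13)
g: reduced (well bottom): (5,-3,13) with a≤c, −a<b≤a
reduced forms (-5, 3, -13) vs (5, -3, 13) ⇒ inequivalent

no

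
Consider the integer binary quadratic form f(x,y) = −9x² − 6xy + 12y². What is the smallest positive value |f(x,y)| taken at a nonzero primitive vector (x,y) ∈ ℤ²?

descent: ρ → (12,6,-9)  [lands on river]
river: ρ → (-9,12,9)
river: ρ → (9,6,-12)
river: ρ → (-12,18,3)
river: ρ → (3,18,-12)
river: ρ → (-12,6,9)
river: ρ → (9,12,-9)
river: ρ → (-9,6,12)
river: ρ → (12,18,-3)
river: ρ → (-3,18,12)
closes: descent 1, river 10
min |a| on river = 3

3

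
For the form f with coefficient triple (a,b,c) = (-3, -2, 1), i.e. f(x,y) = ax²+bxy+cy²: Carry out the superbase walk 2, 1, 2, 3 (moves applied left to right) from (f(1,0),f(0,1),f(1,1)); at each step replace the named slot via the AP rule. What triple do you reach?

start (-3,1,-4) = (f(1,0),f(0,1),f(1,1))
replace slot 2: 2·((-3)+(-4)) − 1 = -15 → (-3,-15,-4)
replace slot 1: 2·((-15)+(-4)) − (-3) = -35 → (-35,-15,-4)
replace slot 2: 2·((-35)+(-4)) − (-15) = -63 → (-35,-63,-4)
replace slot 3: 2·((-35)+(-63)) − (-4) = -192 → (-35,-63,-192)

-35,-63,-192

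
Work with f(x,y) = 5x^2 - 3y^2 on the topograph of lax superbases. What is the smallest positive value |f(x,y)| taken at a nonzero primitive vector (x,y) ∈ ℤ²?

descent: ρ → (-3,6,2)  [lands on river]
river: ρ → (2,6,-3)
closes: descent 1, river 2
min |a| on river = 2

2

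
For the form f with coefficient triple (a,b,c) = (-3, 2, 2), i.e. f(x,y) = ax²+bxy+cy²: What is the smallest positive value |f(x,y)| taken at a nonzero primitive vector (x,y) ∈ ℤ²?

river: ρ → (2,2,-3)
river: ρ → (-3,4,1)
river: ρ → (1,4,-3)
river: ρ → (-3,2,2)
closes: descent 0, river 4
min |a| on river = 1

1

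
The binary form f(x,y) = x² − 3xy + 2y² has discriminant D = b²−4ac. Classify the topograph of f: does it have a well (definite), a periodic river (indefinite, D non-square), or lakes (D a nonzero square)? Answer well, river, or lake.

D = b²−4ac = (-3)² − 4·1·2 = 1
D = 1² is a perfect square ⇒ form factors over ℤ ⇒ lakes

lake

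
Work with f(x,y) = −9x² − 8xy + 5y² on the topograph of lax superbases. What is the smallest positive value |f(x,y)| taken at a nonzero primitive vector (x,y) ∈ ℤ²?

descent: ρ → (5,8,-9)  [lands on river]
river: ρ → (-9,10,4)
river: ρ → (4,14,-3)
river: ρ → (-3,10,12)
river: ρ → (12,14,-1)
river: ρ → (-1,14,12)
river: ρ → (12,10,-3)
river: ρ → (-3,14,4)
river: ρ → (4,10,-9)
river: ρ → (-9,8,5)
river: ρ → (5,12,-5)
river: ρ → (-5,8,9)
river: ρ → (9,10,-4)
river: ρ → (-4,14,3)
river: ρ → (3,10,-12)
river: ρ → (-12,14,1)
river: ρ → (1,14,-12)
river: ρ → (-12,10,3)
river: ρ → (3,14,-4)
river: ρ → (-4,10,9)
river: ρ → (9,8,-5)
river: ρ → (-5,12,5)
closes: descent 1, river 22
min |a| on river = 1

1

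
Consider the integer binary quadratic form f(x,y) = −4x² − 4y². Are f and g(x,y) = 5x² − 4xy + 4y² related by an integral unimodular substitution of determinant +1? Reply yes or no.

D₁ = -64, D₂ = -64
f is negative-definite; reduce −f:
−f: reduced (well bottom): (4,0,4) with a≤c, −a<b≤a
flip sign back: reduced form of f is (-4,0,-4)
g: flip: (5,-4,4)→(4,4,5)
g: reduced (well bottom): (4,4,5) with a≤c, −a<b≤a
reduced forms (-4, 0, -4) vs (4, 4, 5) ⇒ inequivalent

no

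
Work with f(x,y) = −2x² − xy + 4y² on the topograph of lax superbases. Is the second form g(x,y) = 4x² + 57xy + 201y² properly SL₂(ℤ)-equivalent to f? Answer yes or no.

D₁ = 33, D₂ = 33
river cycle of f (length 4): (-2, 3, 3), (3, 3, -2), (-2, 5, 1), (1, 5, -2)
river cycle of g (length 4): (-2, 3, 3), (3, 3, -2), (-2, 5, 1), (1, 5, -2)
cycles coincide ⇒ equivalent

yes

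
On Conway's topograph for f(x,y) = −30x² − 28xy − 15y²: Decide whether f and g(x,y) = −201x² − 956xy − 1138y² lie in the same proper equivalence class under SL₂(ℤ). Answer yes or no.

D₁ = -1016, D₂ = -1016
f is negative-definite; reduce −f:
−f: flip: (30,28,15)→(15,-28,30)
−f: translate: b→2 (≡-28 mod 30), so (15,-28,30)→(15,2,17)
−f: reduced (well bottom): (15,2,17) with a≤c, −a<b≤a
flip sign back: reduced form of f is (-15,-2,-17)
g is negative-definite; reduce −g:
−g: translate: b→152 (≡956 mod 402), so (201,956,1138)→(201,152,30)
−g: flip: (201,152,30)→(30,-152,201)
−g: translate: b→28 (≡-152 mod 60), so (30,-152,201)→(30,28,15)
−g: flip: (30,28,15)→(15,-28,30)
−g: translate: b→2 (≡-28 mod 30), so (15,-28,30)→(15,2,17)
−g: reduced (well bottom): (15,2,17) with a≤c, −a<b≤a
flip sign back: reduced form of g is (-15,-2,-17)
reduced forms (-15, -2, -17) vs (-15, -2, -17) ⇒ equivalent

yes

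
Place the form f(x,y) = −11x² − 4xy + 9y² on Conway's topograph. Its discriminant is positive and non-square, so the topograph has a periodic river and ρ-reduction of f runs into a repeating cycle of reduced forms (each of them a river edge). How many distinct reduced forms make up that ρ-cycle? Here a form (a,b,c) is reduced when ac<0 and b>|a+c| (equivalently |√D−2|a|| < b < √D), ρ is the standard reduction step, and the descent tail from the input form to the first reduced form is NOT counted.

D = 412, ⌊√D⌋ = 20
descent: ρ → (9,4,-11)  [lands on river]
river: ρ → (-11,18,2)
river: ρ → (2,18,-11)
river: ρ → (-11,4,9)
river: ρ → (9,14,-6)
river: ρ → (-6,10,13)
river: ρ → (13,16,-3)
river: ρ → (-3,20,1)
river: ρ → (1,20,-3)
river: ρ → (-3,16,13)
river: ρ → (13,10,-6)
river: ρ → (-6,14,9)
ρ-cycle length = 12 (tail of 1 descent step not counted)

12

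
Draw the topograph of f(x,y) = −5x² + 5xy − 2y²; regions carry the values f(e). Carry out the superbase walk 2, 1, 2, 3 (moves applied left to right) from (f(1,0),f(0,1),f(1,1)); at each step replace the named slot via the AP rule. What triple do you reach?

start (-5,-2,-2) = (f(1,0),f(0,1),f(1,1))
replace slot 2: 2·((-5)+(-2)) − (-2) = -12 → (-5,-12,-2)
replace slot 1: 2·((-12)+(-2)) − (-5) = -23 → (-23,-12,-2)
replace slot 2: 2·((-23)+(-2)) − (-12) = -38 → (-23,-38,-2)
replace slot 3: 2·((-23)+(-38)) − (-2) = -120 → (-23,-38,-120)

-23,-38,-120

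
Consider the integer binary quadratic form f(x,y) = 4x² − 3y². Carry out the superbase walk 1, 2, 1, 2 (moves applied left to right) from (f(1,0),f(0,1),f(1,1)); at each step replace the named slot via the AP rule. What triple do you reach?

start (4,-3,1) = (f(1,0),f(0,1),f(1,1))
replace slot 1: 2·((-3)+1) − 4 = -8 → (-8,-3,1)
replace slot 2: 2·((-8)+1) − (-3) = -11 → (-8,-11,1)
replace slot 1: 2·((-11)+1) − (-8) = -12 → (-12,-11,1)
replace slot 2: 2·((-12)+1) − (-11) = -11 → (-12,-11,1)

-12,-11,1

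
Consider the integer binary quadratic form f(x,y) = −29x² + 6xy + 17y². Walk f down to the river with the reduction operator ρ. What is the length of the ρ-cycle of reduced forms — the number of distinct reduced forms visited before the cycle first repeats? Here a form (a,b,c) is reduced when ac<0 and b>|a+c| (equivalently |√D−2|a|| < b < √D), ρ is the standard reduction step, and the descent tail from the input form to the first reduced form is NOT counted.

D = 2008, ⌊√D⌋ = 44
descent: ρ → (17,28,-18)  [lands on river]
river: ρ → (-18,44,1)
river: ρ → (1,44,-18)
river: ρ → (-18,28,17)
river: ρ → (17,40,-6)
river: ρ → (-6,44,3)
river: ρ → (3,40,-34)
river: ρ → (-34,28,9)
river: ρ → (9,44,-2)
river: ρ → (-2,44,9)
river: ρ → (9,28,-34)
river: ρ → (-34,40,3)
river: ρ → (3,44,-6)
river: ρ → (-6,40,17)
ρ-cycle length = 14 (tail of 1 descent step not counted)

14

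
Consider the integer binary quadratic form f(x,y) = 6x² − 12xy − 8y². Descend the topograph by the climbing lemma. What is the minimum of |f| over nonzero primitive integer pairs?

descent: ρ → (-8,12,6)  [lands on river]
river: ρ → (6,12,-8)
river: ρ → (-8,4,10)
river: ρ → (10,16,-2)
river: ρ → (-2,16,10)
river: ρ → (10,4,-8)
closes: descent 1, river 6
min |a| on river = 2

2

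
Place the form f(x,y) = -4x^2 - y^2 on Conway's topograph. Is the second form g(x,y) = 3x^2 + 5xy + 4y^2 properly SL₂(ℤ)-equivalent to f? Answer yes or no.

D₁ = -16, D₂ = -23
discriminants differ ⇒ not SL₂(ℤ)-equivalent

no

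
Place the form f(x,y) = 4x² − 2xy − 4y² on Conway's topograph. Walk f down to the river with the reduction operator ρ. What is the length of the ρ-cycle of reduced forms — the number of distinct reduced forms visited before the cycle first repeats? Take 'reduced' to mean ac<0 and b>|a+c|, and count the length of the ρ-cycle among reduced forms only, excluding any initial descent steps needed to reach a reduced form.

D = 68, ⌊√D⌋ = 8
descent: ρ → (-4,2,4)  [lands on river]
river: ρ → (4,6,-2)
river: ρ → (-2,6,4)
river: ρ → (4,2,-4)
river: ρ → (-4,6,2)
river: ρ → (2,6,-4)
ρ-cycle length = 6 (tail of 1 descent step not counted)

6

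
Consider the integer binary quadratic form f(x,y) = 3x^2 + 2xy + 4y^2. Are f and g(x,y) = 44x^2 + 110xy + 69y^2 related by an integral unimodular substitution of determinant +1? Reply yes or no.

D₁ = -44, D₂ = -44
f: reduced (well bottom): (3,2,4) with a≤c, −a<b≤a
g: translate: b→22 (≡110 mod 88), so (44,110,69)→(44,22,3)
g: flip: (44,22,3)→(3,-22,44)
g: translate: b→2 (≡-22 mod 6), so (3,-22,44)→(3,2,4)
g: reduced (well bottom): (3,2,4) with a≤c, −a<b≤a
reduced forms (3, 2, 4) vs (3, 2, 4) ⇒ equivalent

yes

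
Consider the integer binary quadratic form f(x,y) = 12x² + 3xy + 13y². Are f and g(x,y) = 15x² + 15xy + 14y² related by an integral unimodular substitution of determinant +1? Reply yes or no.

D₁ = -615, D₂ = -615
f: reduced (well bottom): (12,3,13) with a≤c, −a<b≤a
g: flip: (15,15,14)→(14,-15,15)
g: translate: b→13 (≡-15 mod 28), so (14,-15,15)→(14,13,14)
g: reduced (well bottom): (14,13,14) with a≤c, −a<b≤a
reduced forms (12, 3, 13) vs (14, 13, 14) ⇒ inequivalent

no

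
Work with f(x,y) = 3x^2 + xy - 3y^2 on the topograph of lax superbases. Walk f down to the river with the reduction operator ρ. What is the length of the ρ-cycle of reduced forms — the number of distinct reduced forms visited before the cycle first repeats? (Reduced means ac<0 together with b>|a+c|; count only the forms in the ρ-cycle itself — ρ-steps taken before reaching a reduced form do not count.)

D = 37, ⌊√D⌋ = 6
river: ρ → (-3,5,1)
river: ρ → (1,5,-3)
river: ρ → (-3,1,3)
river: ρ → (3,5,-1)
river: ρ → (-1,5,3)
river: ρ → (3,1,-3)
ρ-cycle length = 6 (tail of 0 descent steps not counted)

6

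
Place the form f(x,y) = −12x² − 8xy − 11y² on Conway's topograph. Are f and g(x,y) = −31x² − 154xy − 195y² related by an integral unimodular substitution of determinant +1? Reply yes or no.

D₁ = -464, D₂ = -464
f is negative-definite; reduce −f:
−f: flip: (12,8,11)→(11,-8,12)
−f: reduced (well bottom): (11,-8,12) with a≤c, −a<b≤a
flip sign back: reduced form of f is (-11,8,-12)
g is negative-definite; reduce −g:
−g: translate: b→30 (≡154 mod 62), so (31,154,195)→(31,30,11)
−g: flip: (31,30,11)→(11,-30,31)
−g: translate: b→-8 (≡-30 mod 22), so (11,-30,31)→(11,-8,12)
−g: reduced (well bottom): (11,-8,12) with a≤c, −a<b≤a
flip sign back: reduced form of g is (-11,8,-12)
reduced forms (-11, 8, -12) vs (-11, 8, -12) ⇒ equivalent

yes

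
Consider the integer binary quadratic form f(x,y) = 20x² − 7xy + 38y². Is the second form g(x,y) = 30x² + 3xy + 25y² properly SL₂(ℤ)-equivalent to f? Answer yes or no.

D₁ = -2991, D₂ = -2991
f: reduced (well bottom): (20,-7,38) with a≤c, −a<b≤a
g: flip: (30,3,25)→(25,-3,30)
g: reduced (well bottom): (25,-3,30) with a≤c, −a<b≤a
reduced forms (20, -7, 38) vs (25, -3, 30) ⇒ inequivalent

no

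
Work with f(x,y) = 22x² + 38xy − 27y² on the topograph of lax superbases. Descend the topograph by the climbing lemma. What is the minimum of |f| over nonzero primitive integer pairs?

river: ρ → (-27,16,33)
river: ρ → (33,50,-10)
river: ρ → (-10,50,33)
river: ρ → (33,16,-27)
river: ρ → (-27,38,22)
river: ρ → (22,50,-15)
river: ρ → (-15,40,37)
river: ρ → (37,34,-18)
river: ρ → (-18,38,33)
river: ρ → (33,28,-23)
river: ρ → (-23,18,38)
river: ρ → (38,58,-3)
river: ρ → (-3,56,57)
river: ρ → (57,58,-2)
river: ρ → (-2,58,57)
river: ρ → (57,56,-3)
river: ρ → (-3,58,38)
river: ρ → (38,18,-23)
river: ρ → (-23,28,33)
river: ρ → (33,38,-18)
river: ρ → (-18,34,37)
river: ρ → (37,40,-15)
river: ρ → (-15,50,22)
river: ρ → (22,38,-27)
closes: descent 0, river 24
min |a| on river = 2

2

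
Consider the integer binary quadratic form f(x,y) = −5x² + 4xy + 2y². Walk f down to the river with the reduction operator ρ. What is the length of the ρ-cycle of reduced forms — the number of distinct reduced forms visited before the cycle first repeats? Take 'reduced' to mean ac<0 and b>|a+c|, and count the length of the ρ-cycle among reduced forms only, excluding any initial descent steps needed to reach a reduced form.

D = 56, ⌊√D⌋ = 7
river: ρ → (2,4,-5)
river: ρ → (-5,6,1)
river: ρ → (1,6,-5)
river: ρ → (-5,4,2)
ρ-cycle length = 4 (tail of 0 descent steps not counted)

4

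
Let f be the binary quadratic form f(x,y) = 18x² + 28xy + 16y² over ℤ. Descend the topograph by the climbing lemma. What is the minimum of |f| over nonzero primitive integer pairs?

translate: b→-8 (≡28 mod 36), so (18,28,16)→(18,-8,6)
flip: (18,-8,6)→(6,8,18)
translate: b→-4 (≡8 mod 12), so (6,8,18)→(6,-4,16)
reduced (well bottom): (6,-4,16) with a≤c, −a<b≤a
well minimum = a = 6

6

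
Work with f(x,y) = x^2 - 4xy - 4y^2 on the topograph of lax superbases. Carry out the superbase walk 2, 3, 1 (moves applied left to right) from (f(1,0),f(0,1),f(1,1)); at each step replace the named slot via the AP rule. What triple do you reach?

start (1,-4,-7) = (f(1,0),f(0,1),f(1,1))
replace slot 2: 2·(1+(-7)) − (-4) = -8 → (1,-8,-7)
replace slot 3: 2·(1+(-8)) − (-7) = -7 → (1,-8,-7)
replace slot 1: 2·((-8)+(-7)) − 1 = -31 → (-31,-8,-7)

-31,-8,-7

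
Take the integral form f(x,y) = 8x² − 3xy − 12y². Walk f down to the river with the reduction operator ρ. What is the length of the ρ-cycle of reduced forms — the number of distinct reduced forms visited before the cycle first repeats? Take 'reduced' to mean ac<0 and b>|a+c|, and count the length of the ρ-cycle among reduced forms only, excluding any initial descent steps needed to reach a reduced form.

D = 393, ⌊√D⌋ = 19
descent: ρ → (-12,3,8)
descent: ρ → (8,13,-7)  [lands on river]
river: ρ → (-7,15,6)
river: ρ → (6,9,-13)
river: ρ → (-13,17,2)
river: ρ → (2,19,-4)
river: ρ → (-4,13,14)
river: ρ → (14,15,-3)
river: ρ → (-3,15,14)
river: ρ → (14,13,-4)
river: ρ → (-4,19,2)
river: ρ → (2,17,-13)
river: ρ → (-13,9,6)
river: ρ → (6,15,-7)
river: ρ → (-7,13,8)
river: ρ → (8,19,-1)
river: ρ → (-1,19,8)
ρ-cycle length = 16 (tail of 2 descent steps not counted)

16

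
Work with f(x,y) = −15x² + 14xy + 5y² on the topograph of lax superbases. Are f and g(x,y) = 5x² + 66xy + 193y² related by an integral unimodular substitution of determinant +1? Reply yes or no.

D₁ = 496, D₂ = 496
river cycle of f (length 16): (5, 16, -12), (-12, 8, 9), (9, 10, -11), (-11, 12, 8), (8, 20, -3), (-3, 22, 1), (1, 22, -3), (-3, 20, 8), (8, 12, -11), (-11, 10, 9), … (6 more)
river cycle of g (length 16): (5, 16, -12), (-12, 8, 9), (9, 10, -11), (-11, 12, 8), (8, 20, -3), (-3, 22, 1), (1, 22, -3), (-3, 20, 8), (8, 12, -11), (-11, 10, 9), … (6 more)
cycles coincide ⇒ equivalent

yes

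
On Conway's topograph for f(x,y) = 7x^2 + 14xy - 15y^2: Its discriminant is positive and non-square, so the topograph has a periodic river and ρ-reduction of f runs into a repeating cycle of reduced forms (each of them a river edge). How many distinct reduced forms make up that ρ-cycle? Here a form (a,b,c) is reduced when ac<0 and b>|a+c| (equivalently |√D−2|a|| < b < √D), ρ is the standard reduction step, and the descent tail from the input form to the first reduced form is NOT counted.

D = 616, ⌊√D⌋ = 24
river: ρ → (-15,16,6)
river: ρ → (6,20,-9)
river: ρ → (-9,16,10)
river: ρ → (10,24,-1)
river: ρ → (-1,24,10)
river: ρ → (10,16,-9)
river: ρ → (-9,20,6)
river: ρ → (6,16,-15)
river: ρ → (-15,14,7)
river: ρ → (7,14,-15)
ρ-cycle length = 10 (tail of 0 descent steps not counted)

10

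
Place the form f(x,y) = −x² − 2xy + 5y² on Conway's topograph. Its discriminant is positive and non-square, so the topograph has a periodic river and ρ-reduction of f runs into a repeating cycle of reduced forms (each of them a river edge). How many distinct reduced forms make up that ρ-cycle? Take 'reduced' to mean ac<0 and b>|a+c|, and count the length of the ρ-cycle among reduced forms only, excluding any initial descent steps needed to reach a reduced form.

D = 24, ⌊√D⌋ = 4
descent: ρ → (5,2,-1)
descent: ρ → (-1,4,2)  [lands on river]
river: ρ → (2,4,-1)
ρ-cycle length = 2 (tail of 2 descent steps not counted)

2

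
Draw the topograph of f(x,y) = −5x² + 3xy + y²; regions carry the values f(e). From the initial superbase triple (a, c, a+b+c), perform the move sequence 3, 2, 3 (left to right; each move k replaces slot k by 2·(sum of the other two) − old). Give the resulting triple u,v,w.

start (-5,1,-1) = (f(1,0),f(0,1),f(1,1))
replace slot 3: 2·((-5)+1) − (-1) = -7 → (-5,1,-7)
replace slot 2: 2·((-5)+(-7)) − 1 = -25 → (-5,-25,-7)
replace slot 3: 2·((-5)+(-25)) − (-7) = -53 → (-5,-25,-53)

-5,-25,-53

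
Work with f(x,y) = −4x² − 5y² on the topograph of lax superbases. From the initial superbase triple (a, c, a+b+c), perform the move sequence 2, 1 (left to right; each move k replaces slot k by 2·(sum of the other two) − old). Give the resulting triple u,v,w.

start (-4,-5,-9) = (f(1,0),f(0,1),f(1,1))
replace slot 2: 2·((-4)+(-9)) − (-5) = -21 → (-4,-21,-9)
replace slot 1: 2·((-21)+(-9)) − (-4) = -56 → (-56,-21,-9)

-56,-21,-9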